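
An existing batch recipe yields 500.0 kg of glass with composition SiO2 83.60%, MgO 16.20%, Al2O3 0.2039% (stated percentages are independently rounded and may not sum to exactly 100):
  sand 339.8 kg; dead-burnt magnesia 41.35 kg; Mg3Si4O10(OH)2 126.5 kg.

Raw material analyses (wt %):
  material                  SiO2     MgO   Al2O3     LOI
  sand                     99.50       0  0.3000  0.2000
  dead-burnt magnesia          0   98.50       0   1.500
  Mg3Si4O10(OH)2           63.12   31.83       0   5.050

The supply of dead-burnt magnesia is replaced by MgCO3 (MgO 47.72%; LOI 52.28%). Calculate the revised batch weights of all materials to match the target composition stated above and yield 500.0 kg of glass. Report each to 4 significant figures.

Mid-chain values are displayed rounded to 4 significant figures in the printout — full precision is maintained in all steps — a single rounding finalizes each reported number. All derived quantities, which include yield, three oxide percentages, glass mass, totals, LOI, are recomputed at full float precision, as quoted within the problem or the answer, starting from the weights at 500.0 kg of glass.
Oxide-by-oxide targets in 500.0 kg glass:
  SiO2: 83.60% × 500.0 = 418.0 kg
  MgO: 16.20% × 500.0 = 81.00 kg
  Al2O3: 0.2039% × 500.0 = 1.020 kg
Per-oxide balance check using the reported weights, per the basis as stated (every target is met by its sum within answer rounding):
  SiO2: 339.8·0.9950 + 126.5·0.6312 = 417.9 kg (target 418.0 kg)
  MgO: 85.34·0.4772 + 126.5·0.3183 = 80.99 kg (target 81.00 kg)
  Al2O3: 339.8·0.003000 = 1.019 kg (target 1.020 kg)
Glass-mass closure: whole batch net of LOI = 500.0 kg (the Σ of target masses is 500.0 kg; versus the stated basis of 500.0 kg — deltas are rounding alone).
Total batch = Σ batch = 551.6 kg; LOI loss = Σ batch·LOI = 51.68 kg; yield = glass ÷ total batch = 90.63%.

Revised batch per 500.0 kg glass:
  sand: 339.8 kg
  MgCO3: 85.34 kg
  Mg3Si4O10(OH)2: 126.5 kg
Total batch = 551.6 kg; LOI loss = 51.68 kg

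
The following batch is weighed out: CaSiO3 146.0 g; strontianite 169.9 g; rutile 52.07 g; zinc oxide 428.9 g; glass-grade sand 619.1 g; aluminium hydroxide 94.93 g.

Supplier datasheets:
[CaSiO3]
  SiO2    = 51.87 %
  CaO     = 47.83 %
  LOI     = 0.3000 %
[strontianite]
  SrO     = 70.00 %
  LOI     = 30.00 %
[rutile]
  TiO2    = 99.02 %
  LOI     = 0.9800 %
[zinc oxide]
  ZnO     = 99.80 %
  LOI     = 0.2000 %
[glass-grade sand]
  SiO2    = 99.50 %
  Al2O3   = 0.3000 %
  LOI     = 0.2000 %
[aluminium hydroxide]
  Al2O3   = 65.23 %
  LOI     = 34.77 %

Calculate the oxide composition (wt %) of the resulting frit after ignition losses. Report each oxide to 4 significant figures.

Glass mass = 1424 g (batch 1511 − LOI 87.02).
Composition: TiO2 3.621%, ZnO 30.06%, SrO 8.353%, SiO2 48.58%, Al2O3 4.479%, CaO 4.904%

The whole derivation keeps full float precision at every stage; intermediates are rounded off to 4 significant digits wherever printed. Each reported result takes a single rounding; derived quantities (the totals, yield, LOI, net glass mass, the six compositions) are recomputed starting from the weights for 1424 g of glass in full precision exactly as printed in the problem or the answer.
Per-oxide mass from batch:
  TiO2: 52.07·0.9902 = 51.56 g
  ZnO: 428.9·0.9980 = 428.0 g
  SrO: 169.9·0.7000 = 118.9 g
  SiO2: 146.0·0.5187 + 619.1·0.9950 = 691.7 g
  Al2O3: 619.1·0.003000 + 94.93·0.6523 = 63.78 g
  CaO: 146.0·0.4783 = 69.83 g
LOI: 146.0·0.003000 + 169.9·0.3000 + 52.07·0.009800 + 428.9·0.002000 + 619.1·0.002000 + 94.93·0.3477 = 87.02 g
Resulting glass, batch − LOI: 1511 − 87.02 = 1424 g (= the summed oxide contributions)
oxide / glass × 100 gives the wt %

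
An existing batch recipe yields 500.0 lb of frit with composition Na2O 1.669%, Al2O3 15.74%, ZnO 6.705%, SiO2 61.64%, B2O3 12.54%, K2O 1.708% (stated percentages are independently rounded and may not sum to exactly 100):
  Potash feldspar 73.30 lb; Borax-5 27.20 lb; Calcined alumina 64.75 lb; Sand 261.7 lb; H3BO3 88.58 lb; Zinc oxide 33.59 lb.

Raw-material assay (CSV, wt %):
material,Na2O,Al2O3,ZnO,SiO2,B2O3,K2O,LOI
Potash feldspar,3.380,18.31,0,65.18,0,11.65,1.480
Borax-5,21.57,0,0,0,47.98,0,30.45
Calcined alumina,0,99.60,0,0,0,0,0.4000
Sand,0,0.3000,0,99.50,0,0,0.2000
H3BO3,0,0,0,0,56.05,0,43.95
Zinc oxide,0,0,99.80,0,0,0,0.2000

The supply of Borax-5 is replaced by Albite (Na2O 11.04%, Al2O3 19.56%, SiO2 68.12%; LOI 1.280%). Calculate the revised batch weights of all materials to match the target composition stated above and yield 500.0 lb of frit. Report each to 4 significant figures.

Revised batch per 500.0 lb frit:
  Potash feldspar: 73.30 lb
  Albite: 53.15 lb
  Calcined alumina: 54.42 lb
  Sand: 225.3 lb
  H3BO3: 111.9 lb
  Zinc oxide: 33.59 lb
Total batch = 551.7 lb; LOI loss = 51.68 lb

Values along the way are displayed rounded to 4 significant digits within the worked lines; all internal work keeps full precision at each step — a single rounding produces every reported value; derived quantities, including six oxide percentages, the yield, glass mass, LOI, the totals, are computed using the weight values at 500.0 lb of glass in exact precision, as given in question or answer.
Oxide-by-oxide targets in 500.0 lb frit:
  Na2O: 1.669% × 500.0 = 8.345 lb
  Al2O3: 15.74% × 500.0 = 78.70 lb
  ZnO: 6.705% × 500.0 = 33.52 lb
  SiO2: 61.64% × 500.0 = 308.2 lb
  B2O3: 12.54% × 500.0 = 62.70 lb
  K2O: 1.708% × 500.0 = 8.540 lb
Balance tally, oxide-wise, using the reported weights, versus the basis set out (target by target, the sums agree inside rounding margins):
  Na2O: 73.30·0.03380 + 53.15·0.1104 = 8.345 lb (target 8.345 lb)
  Al2O3: 73.30·0.1831 + 53.15·0.1956 + 54.42·0.9960 + 225.3·0.003000 = 78.70 lb (target 78.70 lb)
  ZnO: 33.59·0.9980 = 33.52 lb (target 33.52 lb)
  SiO2: 73.30·0.6518 + 53.15·0.6812 + 225.3·0.9950 = 308.2 lb (target 308.2 lb)
  B2O3: 111.9·0.5605 = 62.72 lb (target 62.70 lb)
  K2O: 73.30·0.1165 = 8.539 lb (target 8.540 lb)
Glass-mass sanity pass: total charge less LOI = 500.0 lb (per-oxide target masses sum to 500.0 lb; against the stated basis, 500.0 lb — rounding explains the deltas).
Adding the batch up: Σ batch = 551.7 lb; Σ batch·LOI gives LOI loss = 51.68 lb; yield: glass divided by total = 90.63%.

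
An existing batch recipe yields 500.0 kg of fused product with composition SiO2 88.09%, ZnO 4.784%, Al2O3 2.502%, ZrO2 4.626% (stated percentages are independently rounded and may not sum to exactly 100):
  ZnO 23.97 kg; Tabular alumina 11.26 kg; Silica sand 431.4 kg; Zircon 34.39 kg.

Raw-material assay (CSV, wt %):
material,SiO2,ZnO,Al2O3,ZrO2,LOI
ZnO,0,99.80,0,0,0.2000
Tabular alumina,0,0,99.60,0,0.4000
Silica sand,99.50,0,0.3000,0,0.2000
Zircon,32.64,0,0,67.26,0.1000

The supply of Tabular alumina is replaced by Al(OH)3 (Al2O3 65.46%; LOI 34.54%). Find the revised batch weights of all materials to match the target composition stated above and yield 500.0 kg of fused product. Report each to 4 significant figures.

Revised batch per 500.0 kg fused product:
  ZnO: 23.97 kg
  Al(OH)3: 17.13 kg
  Silica sand: 431.4 kg
  Zircon: 34.39 kg
Total batch = 506.9 kg; LOI loss = 6.862 kg

Working values are printed, with 4-significant-figure rounding, on the page — every computation holds full precision at each step; each reported number carries a single rounding — all derived quantities, including glass mass, the yield, ignition loss, totals, the four compositions, are computed using the weight values on 500.0 kg of glass in exact precision, as set out in the problem or the answer.
The oxide mass targets at 500.0 kg fused product:
  SiO2: 88.09% × 500.0 = 440.4 kg
  ZnO: 4.784% × 500.0 = 23.92 kg
  Al2O3: 2.502% × 500.0 = 12.51 kg
  ZrO2: 4.626% × 500.0 = 23.13 kg
A balance pass over the oxides, given the weights on record, relative to the basis at hand (delivered sums recover each target exact up to rounding of places):
  SiO2: 431.4·0.9950 + 34.39·0.3264 = 440.5 kg (target 440.4 kg)
  ZnO: 23.97·0.9980 = 23.92 kg (target 23.92 kg)
  Al2O3: 17.13·0.6546 + 431.4·0.003000 = 12.51 kg (target 12.51 kg)
  ZrO2: 34.39·0.6726 = 23.13 kg (target 23.13 kg)
Auditing the glass mass value: Σ batch − LOI loss = 500.0 kg (the targets, summed, come to 500.0 kg; versus the stated basis of 500.0 kg — deltas are rounding alone).
Whole-batch sum: Σ batch = 506.9 kg; loss to ignition Σ batch·LOI = 6.862 kg; yield = glass ÷ total batch = 98.65%.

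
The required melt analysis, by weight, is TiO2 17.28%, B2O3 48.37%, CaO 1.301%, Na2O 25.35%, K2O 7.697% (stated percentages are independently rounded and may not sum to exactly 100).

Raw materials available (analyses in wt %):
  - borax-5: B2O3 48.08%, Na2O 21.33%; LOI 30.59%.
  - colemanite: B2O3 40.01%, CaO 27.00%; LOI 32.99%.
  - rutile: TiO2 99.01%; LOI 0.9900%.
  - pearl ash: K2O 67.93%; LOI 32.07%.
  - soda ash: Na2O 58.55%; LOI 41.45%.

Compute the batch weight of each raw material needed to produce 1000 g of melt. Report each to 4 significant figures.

The intermediate values appear (rounded to 4 significant figures) at each printed step; the whole derivation runs at exact precision at all times; each reported number receives exactly one rounding — all derived quantities (totals, net glass mass, the five compositions, LOI, yield) are carried using the weight values at 1000 g of glass at full float precision as written in problem or answer.
Per-oxide target masses for 1000 g melt:
  TiO2: 17.28% × 1000 = 172.8 g
  B2O3: 48.37% × 1000 = 483.7 g
  CaO: 1.301% × 1000 = 13.01 g
  Na2O: 25.35% × 1000 = 253.5 g
  K2O: 7.697% × 1000 = 76.97 g
A balance pass over the oxides, on the weights just shown, against the basis in use (delivered sums recover each target exact up to rounding of places):
  TiO2: 174.5·0.9901 = 172.8 g (target 172.8 g)
  B2O3: 965.9·0.4808 + 48.19·0.4001 = 483.7 g (target 483.7 g)
  CaO: 48.19·0.2700 = 13.01 g (target 13.01 g)
  Na2O: 965.9·0.2133 + 81.07·0.5855 = 253.5 g (target 253.5 g)
  K2O: 113.3·0.6793 = 76.96 g (target 76.97 g)
Glass-mass bookkeeping: whole batch net of LOI = 999.9 g (targets for the oxides total 1000 g; versus the stated basis of 1000 g — gaps are rounding artifacts).
Batch total: Σ batch = 1383 g; the LOI term Σ batch·LOI equals 383.0 g; glass ÷ batch gives a yield of 72.30%.

Batch per 1000 g melt:
  borax-5: 965.9 g
  colemanite: 48.19 g
  rutile: 174.5 g
  pearl ash: 113.3 g
  soda ash: 81.07 g
Total batch = 1383 g; LOI loss = 383.0 g; yield = 72.30%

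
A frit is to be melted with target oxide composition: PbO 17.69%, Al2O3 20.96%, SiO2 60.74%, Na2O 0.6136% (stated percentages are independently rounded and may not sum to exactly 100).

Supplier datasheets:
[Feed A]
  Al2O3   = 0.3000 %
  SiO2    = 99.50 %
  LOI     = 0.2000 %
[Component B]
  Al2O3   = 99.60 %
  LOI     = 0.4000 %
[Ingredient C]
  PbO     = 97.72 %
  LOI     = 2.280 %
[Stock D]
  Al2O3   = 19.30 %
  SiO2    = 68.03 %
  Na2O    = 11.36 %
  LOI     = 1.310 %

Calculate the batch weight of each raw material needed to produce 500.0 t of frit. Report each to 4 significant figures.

Every computation maintains exact precision at every stage. Working values are displayed (rounded to four significant digits) alongside each step; every reported value is rounded just once. The derived quantities are recomputed in full float precision (the four compositions, LOI, totals, the yield, net glass mass) from the weighed amounts for 500.0 t of glass exactly as printed in either problem or answer.
The oxide mass targets at 500.0 t frit:
  PbO: 17.69% × 500.0 = 88.45 t
  Al2O3: 20.96% × 500.0 = 104.8 t
  SiO2: 60.74% × 500.0 = 303.7 t
  Na2O: 0.6136% × 500.0 = 3.068 t
Checking each oxide sum applying the batch weights above, on the stated basis (summed amounts equal target values modulo rounding of the values):
  PbO: 90.51·0.9772 = 88.45 t (target 88.45 t)
  Al2O3: 286.8·0.003000 + 99.12·0.9960 + 27.01·0.1930 = 104.8 t (target 104.8 t)
  SiO2: 286.8·0.9950 + 27.01·0.6803 = 303.7 t (target 303.7 t)
  Na2O: 27.01·0.1136 = 3.068 t (target 3.068 t)
The glass-mass cross-check: net batch after ignition = 500.1 t (summing oxide targets gives 500.0 t; stated basis 500.0 t — differing by rounding only).
Adding the batch up: Σ batch = 503.4 t; loss to ignition Σ batch·LOI = 3.388 t; the yield ratio, glass ÷ batch: 99.33%.

Batch per 500.0 t frit:
  Feed A: 286.8 t
  Component B: 99.12 t
  Ingredient C: 90.51 t
  Stock D: 27.01 t
Total batch = 503.4 t; LOI loss = 3.388 t; yield = 99.33%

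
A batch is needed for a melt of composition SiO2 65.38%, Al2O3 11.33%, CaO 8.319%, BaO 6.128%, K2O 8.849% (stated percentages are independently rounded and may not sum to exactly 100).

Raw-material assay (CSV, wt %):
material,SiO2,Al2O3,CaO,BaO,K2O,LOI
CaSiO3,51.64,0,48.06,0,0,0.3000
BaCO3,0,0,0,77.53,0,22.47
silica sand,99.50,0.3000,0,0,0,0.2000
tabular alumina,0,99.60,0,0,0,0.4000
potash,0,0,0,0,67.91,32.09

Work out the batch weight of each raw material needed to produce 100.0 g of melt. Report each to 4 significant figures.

Batch per 100.0 g melt:
  CaSiO3: 17.31 g
  BaCO3: 7.904 g
  silica sand: 56.72 g
  tabular alumina: 11.20 g
  potash: 13.03 g
Total batch = 106.2 g; LOI loss = 6.168 g; yield = 94.19%

Each numeric step maintains full precision at each step; intermediates appear (rounded to four significant figures) at each printed step. Exactly one rounding goes into every reported figure — all derived quantities (glass mass, yield, the totals, LOI, five oxide percentages) are computed starting from the weights for 100.0 g of glass at full precision as given in the problem or answer text.
Target oxide masses per 100.0 g melt:
  SiO2: 65.38% × 100.0 = 65.38 g
  Al2O3: 11.33% × 100.0 = 11.33 g
  CaO: 8.319% × 100.0 = 8.319 g
  BaO: 6.128% × 100.0 = 6.128 g
  K2O: 8.849% × 100.0 = 8.849 g
Balance tally, oxide-wise, per the reported batch figures, on the stated basis (summed amounts equal target values modulo rounding of the values):
  SiO2: 17.31·0.5164 + 56.72·0.9950 = 65.38 g (target 65.38 g)
  Al2O3: 56.72·0.003000 + 11.20·0.9960 = 11.33 g (target 11.33 g)
  CaO: 17.31·0.4806 = 8.319 g (target 8.319 g)
  BaO: 7.904·0.7753 = 6.128 g (target 6.128 g)
  K2O: 13.03·0.6791 = 8.849 g (target 8.849 g)
Mass balance on the glass: the batch minus its LOI: 100.0 g (the Σ of target masses is 100.0 g; versus the stated basis of 100.0 g — a pure rounding effect).
Summing the batch: Σ batch = 106.2 g; LOI loss = Σ batch·LOI = 6.168 g; yield: glass divided by total = 94.19%.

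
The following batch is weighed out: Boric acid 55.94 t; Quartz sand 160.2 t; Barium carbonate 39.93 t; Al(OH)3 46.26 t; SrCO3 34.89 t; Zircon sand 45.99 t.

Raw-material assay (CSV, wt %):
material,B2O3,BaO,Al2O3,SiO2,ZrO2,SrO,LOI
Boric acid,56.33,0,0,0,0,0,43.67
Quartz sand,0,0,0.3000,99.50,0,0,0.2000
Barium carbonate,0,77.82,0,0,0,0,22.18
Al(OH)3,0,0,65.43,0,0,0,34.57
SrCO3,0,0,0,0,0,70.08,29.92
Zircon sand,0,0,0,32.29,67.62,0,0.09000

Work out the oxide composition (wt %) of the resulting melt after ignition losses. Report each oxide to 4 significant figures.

Glass mass = 323.1 t (batch 383.2 − LOI 60.08).
Composition: B2O3 9.752%, BaO 9.616%, Al2O3 9.516%, SiO2 53.93%, ZrO2 9.624%, SrO 7.567%

Each numeric step maintains exact precision from start to finish — intermediates are printed (rounded to 4 significant digits) across the worked steps — each reported result takes a single rounding. Derived quantities (LOI, the six compositions, totals, yield, net glass mass) are computed at full float precision from the batch weights per 323.1 t of glass, as written in either problem or answer.
Mass of each oxide from the mix:
  B2O3: 55.94·0.5633 = 31.51 t
  BaO: 39.93·0.7782 = 31.07 t
  Al2O3: 160.2·0.003000 + 46.26·0.6543 = 30.75 t
  SiO2: 160.2·0.9950 + 45.99·0.3229 = 174.2 t
  ZrO2: 45.99·0.6762 = 31.10 t
  SrO: 34.89·0.7008 = 24.45 t
LOI: 55.94·0.4367 + 160.2·0.002000 + 39.93·0.2218 + 46.26·0.3457 + 34.89·0.2992 + 45.99·9.000e-04 = 60.08 t
The glass mass, total less LOI, = 383.2 − 60.08 = 323.1 t (the oxide masses sum to this)
wt % = oxide mass / glass mass × 100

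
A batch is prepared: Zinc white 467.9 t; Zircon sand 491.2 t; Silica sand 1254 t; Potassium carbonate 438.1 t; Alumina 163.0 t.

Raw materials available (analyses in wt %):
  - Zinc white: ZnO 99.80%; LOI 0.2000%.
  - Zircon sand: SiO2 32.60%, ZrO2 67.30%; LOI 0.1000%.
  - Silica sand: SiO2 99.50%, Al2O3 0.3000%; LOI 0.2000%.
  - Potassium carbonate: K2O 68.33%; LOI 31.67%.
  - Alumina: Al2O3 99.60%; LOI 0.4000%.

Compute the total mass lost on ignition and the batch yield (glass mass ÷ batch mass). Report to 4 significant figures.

LOI loss = 143.3 t; glass = 2671 t; yield = 94.91%

All arithmetic runs at full float precision through every step. Mid-chain values appear rounded to four significant figures between the steps — exactly one rounding lands on every reported number. All derived quantities, including totals, the yield, net glass mass, ignition loss, five oxide percentages, are recomputed from the batch weights per 2671 t of glass at full precision as they appear in question or answer.
Material-by-material LOI:
  Zinc white: 467.9 × 0.002000 = 0.9358 t
  Zircon sand: 491.2 × 0.001000 = 0.4912 t
  Silica sand: 1254 × 0.002000 = 2.508 t
  Potassium carbonate: 438.1 × 0.3167 = 138.7 t
  Alumina: 163.0 × 0.004000 = 0.6520 t
Total LOI = 143.3 t
Glass = batch − LOI = 2814 − 143.3 = 2671 t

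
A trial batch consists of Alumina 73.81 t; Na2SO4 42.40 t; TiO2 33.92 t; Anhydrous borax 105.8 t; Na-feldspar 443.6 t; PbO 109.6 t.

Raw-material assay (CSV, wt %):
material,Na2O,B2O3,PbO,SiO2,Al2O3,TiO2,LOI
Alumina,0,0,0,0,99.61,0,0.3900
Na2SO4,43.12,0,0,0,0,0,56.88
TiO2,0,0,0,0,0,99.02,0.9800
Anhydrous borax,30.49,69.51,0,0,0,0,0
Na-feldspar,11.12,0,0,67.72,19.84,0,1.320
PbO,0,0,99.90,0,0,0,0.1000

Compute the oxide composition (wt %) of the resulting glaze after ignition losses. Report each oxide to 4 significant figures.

Glass mass = 778.4 t (batch 809.1 − LOI 30.70).
Composition: Na2O 12.83%, B2O3 9.447%, PbO 14.07%, SiO2 38.59%, Al2O3 20.75%, TiO2 4.315%

Values along the way are shown (rounded to 4 significant figures) at each printed step; full float precision is maintained at each step; every reported value takes exactly one rounding — all derived quantities (yield, the totals, LOI, net glass mass, six oxide percentages) are re-derived using the weight values per 778.4 t of glass at full float precision as written in problem or answer.
Delivered oxide masses:
  Na2O: 42.40·0.4312 + 105.8·0.3049 + 443.6·0.1112 = 99.87 t
  B2O3: 105.8·0.6951 = 73.54 t
  PbO: 109.6·0.9990 = 109.5 t
  SiO2: 443.6·0.6772 = 300.4 t
  Al2O3: 73.81·0.9961 + 443.6·0.1984 = 161.5 t
  TiO2: 33.92·0.9902 = 33.59 t
LOI: 73.81·0.003900 + 42.40·0.5688 + 33.92·0.009800 + 443.6·0.01320 + 109.6·0.001000 = 30.70 t
Net of LOI, the glass mass = 809.1 − 30.70 = 778.4 t (matching Σ of the oxides)
percent share: oxide ÷ glass, ×100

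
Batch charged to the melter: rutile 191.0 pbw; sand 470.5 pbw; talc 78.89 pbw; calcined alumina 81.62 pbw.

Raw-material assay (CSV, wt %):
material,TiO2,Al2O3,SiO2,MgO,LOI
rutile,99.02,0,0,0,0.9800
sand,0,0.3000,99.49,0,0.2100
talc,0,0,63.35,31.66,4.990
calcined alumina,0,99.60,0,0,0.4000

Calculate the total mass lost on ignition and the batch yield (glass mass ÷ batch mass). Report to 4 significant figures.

Working values are displayed (rounded to 4 significant digits) in the printout — each numeric step holds exact precision end to end. Every reported result is rounded only once; the derived quantities, including totals, the yield, four oxide percentages, ignition loss, glass mass, are rebuilt from the weighed amounts at 814.9 pbw of glass in full precision, precisely as stated by the problem or the answer.
Loss on ignition, line by line:
  rutile: 191.0 × 0.009800 = 1.872 pbw
  sand: 470.5 × 0.002100 = 0.9880 pbw
  talc: 78.89 × 0.04990 = 3.937 pbw
  calcined alumina: 81.62 × 0.004000 = 0.3265 pbw
Total LOI = 7.123 pbw
Glass = batch − LOI = 822.0 − 7.123 = 814.9 pbw

LOI loss = 7.123 pbw; glass = 814.9 pbw; yield = 99.13%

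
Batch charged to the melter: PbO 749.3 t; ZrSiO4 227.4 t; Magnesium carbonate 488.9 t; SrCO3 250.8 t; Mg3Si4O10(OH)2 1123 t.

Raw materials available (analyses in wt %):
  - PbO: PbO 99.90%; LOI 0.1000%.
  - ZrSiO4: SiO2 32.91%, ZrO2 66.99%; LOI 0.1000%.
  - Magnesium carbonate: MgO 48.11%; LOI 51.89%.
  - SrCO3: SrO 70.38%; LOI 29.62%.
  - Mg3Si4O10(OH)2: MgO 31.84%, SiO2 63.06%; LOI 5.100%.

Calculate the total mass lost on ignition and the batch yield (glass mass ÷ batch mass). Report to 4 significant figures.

LOI loss = 386.2 t; glass = 2453 t; yield = 86.40%

All internal work runs at exact precision end to end — working values appear rounded off to 4 significant figures in the printout; a single rounding yields each reported result; all derived quantities, which include glass mass, the five compositions, LOI, the yield, the totals, are rebuilt at full float precision, precisely as stated by the problem or answer text, from the weighed amounts on 2453 t of glass.
Ignition loss by material:
  PbO: 749.3 × 0.001000 = 0.7493 t
  ZrSiO4: 227.4 × 0.001000 = 0.2274 t
  Magnesium carbonate: 488.9 × 0.5189 = 253.7 t
  SrCO3: 250.8 × 0.2962 = 74.29 t
  Mg3Si4O10(OH)2: 1123 × 0.05100 = 57.27 t
Total LOI = 386.2 t
Glass = batch − LOI = 2839 − 386.2 = 2453 t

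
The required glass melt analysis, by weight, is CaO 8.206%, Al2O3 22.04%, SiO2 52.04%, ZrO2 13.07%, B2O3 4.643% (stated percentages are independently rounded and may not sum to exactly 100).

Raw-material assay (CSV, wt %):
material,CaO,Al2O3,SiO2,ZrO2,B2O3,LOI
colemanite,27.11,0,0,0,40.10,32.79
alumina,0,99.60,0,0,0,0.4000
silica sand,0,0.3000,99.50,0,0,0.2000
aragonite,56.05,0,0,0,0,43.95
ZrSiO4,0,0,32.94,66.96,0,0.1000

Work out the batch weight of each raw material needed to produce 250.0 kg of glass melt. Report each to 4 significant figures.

Mid-chain values are shown rounded to four significant figures between the steps; the working math runs at exact precision at every stage; a single rounding finalizes every reported result — derived quantities, including glass mass, the totals, the yield, the five compositions, LOI, are carried using the weight values on 250.0 kg of glass in exact precision as given in problem or answer.
Per-oxide target masses for 250.0 kg glass melt:
  CaO: 8.206% × 250.0 = 20.52 kg
  Al2O3: 22.04% × 250.0 = 55.10 kg
  SiO2: 52.04% × 250.0 = 130.1 kg
  ZrO2: 13.07% × 250.0 = 32.67 kg
  B2O3: 4.643% × 250.0 = 11.61 kg
Oxide-by-oxide audit working from each reported weight, per the basis as stated (every target is met by its sum net of answer rounding effects):
  CaO: 28.95·0.2711 + 22.60·0.5605 = 20.52 kg (target 20.52 kg)
  Al2O3: 54.98·0.9960 + 114.6·0.003000 = 55.10 kg (target 55.10 kg)
  SiO2: 114.6·0.9950 + 48.80·0.3294 = 130.1 kg (target 130.1 kg)
  ZrO2: 48.80·0.6696 = 32.68 kg (target 32.67 kg)
  B2O3: 28.95·0.4010 = 11.61 kg (target 11.61 kg)
Consistency of the glass mass: batch Σ − ignition loss = 250.0 kg (the targets, summed, come to 250.0 kg; stated basis 250.0 kg — a pure rounding effect).
Total batch = Σ batch = 269.9 kg; LOI removed, Σ of batch·LOI: 19.92 kg; yield = glass ÷ total batch = 92.62%.

Batch per 250.0 kg glass melt:
  colemanite: 28.95 kg
  alumina: 54.98 kg
  silica sand: 114.6 kg
  aragonite: 22.60 kg
  ZrSiO4: 48.80 kg
Total batch = 269.9 kg; LOI loss = 19.92 kg; yield = 92.62%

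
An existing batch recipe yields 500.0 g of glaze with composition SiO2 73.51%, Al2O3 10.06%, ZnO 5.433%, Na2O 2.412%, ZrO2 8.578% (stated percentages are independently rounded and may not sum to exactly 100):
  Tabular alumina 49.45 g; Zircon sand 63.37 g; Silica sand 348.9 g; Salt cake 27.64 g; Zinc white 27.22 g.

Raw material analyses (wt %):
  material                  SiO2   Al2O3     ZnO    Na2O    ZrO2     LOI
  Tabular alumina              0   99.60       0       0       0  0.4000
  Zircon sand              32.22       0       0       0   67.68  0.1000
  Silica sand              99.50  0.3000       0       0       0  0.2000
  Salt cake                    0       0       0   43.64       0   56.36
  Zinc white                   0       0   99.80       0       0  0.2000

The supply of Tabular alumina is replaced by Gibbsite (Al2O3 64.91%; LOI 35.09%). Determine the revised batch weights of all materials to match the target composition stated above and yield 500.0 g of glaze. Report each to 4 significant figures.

Revised batch per 500.0 g glaze:
  Gibbsite: 75.88 g
  Zircon sand: 63.37 g
  Silica sand: 348.9 g
  Salt cake: 27.64 g
  Zinc white: 27.22 g
Total batch = 543.0 g; LOI loss = 43.02 g

The intermediate values appear rounded to four significant digits as written — full precision is carried end to end; exactly one rounding lands on every reported number; the derived quantities are carried from the batch weights per 500.0 g of glass at exact precision (yield, the five compositions, LOI, glass mass, the totals), as written in either problem or answer.
Per-oxide target masses for 500.0 g glaze:
  SiO2: 73.51% × 500.0 = 367.6 g
  Al2O3: 10.06% × 500.0 = 50.30 g
  ZnO: 5.433% × 500.0 = 27.16 g
  Na2O: 2.412% × 500.0 = 12.06 g
  ZrO2: 8.578% × 500.0 = 42.89 g
Verifying the oxide balance applying the batch weights above, against the basis in use (oxide sums agree with the targets modulo rounding of the values):
  SiO2: 63.37·0.3222 + 348.9·0.9950 = 367.6 g (target 367.6 g)
  Al2O3: 75.88·0.6491 + 348.9·0.003000 = 50.30 g (target 50.30 g)
  ZnO: 27.22·0.9980 = 27.17 g (target 27.16 g)
  Na2O: 27.64·0.4364 = 12.06 g (target 12.06 g)
  ZrO2: 63.37·0.6768 = 42.89 g (target 42.89 g)
Consistency of the glass mass: total charge less LOI = 500.0 g (targets for the oxides total 500.0 g; with the basis standing at 500.0 g — deltas are rounding alone).
Summing the batch: Σ batch = 543.0 g; LOI removed, Σ of batch·LOI: 43.02 g; yield, glass over the total, = 92.08%.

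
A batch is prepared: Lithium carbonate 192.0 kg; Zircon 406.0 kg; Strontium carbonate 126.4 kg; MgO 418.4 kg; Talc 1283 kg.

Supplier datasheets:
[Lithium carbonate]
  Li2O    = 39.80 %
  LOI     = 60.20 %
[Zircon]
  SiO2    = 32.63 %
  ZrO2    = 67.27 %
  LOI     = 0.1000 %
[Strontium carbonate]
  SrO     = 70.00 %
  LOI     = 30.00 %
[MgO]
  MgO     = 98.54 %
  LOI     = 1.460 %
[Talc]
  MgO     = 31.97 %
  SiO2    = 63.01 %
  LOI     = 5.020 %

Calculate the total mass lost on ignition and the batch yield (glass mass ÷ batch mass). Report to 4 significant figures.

In-progress results are printed with 4-significant-figure rounding across the worked steps; all internal work keeps full float precision in all steps. A single rounding yields every reported figure. The derived quantities are rebuilt starting from the weights per 2201 kg of glass at full precision (the totals, LOI, the five compositions, net glass mass, yield), as quoted within problem or answer.
LOI of each material in turn:
  Lithium carbonate: 192.0 × 0.6020 = 115.6 kg
  Zircon: 406.0 × 0.001000 = 0.4060 kg
  Strontium carbonate: 126.4 × 0.3000 = 37.92 kg
  MgO: 418.4 × 0.01460 = 6.109 kg
  Talc: 1283 × 0.05020 = 64.41 kg
Total LOI = 224.4 kg
Glass = batch − LOI = 2426 − 224.4 = 2201 kg

LOI loss = 224.4 kg; glass = 2201 kg; yield = 90.75%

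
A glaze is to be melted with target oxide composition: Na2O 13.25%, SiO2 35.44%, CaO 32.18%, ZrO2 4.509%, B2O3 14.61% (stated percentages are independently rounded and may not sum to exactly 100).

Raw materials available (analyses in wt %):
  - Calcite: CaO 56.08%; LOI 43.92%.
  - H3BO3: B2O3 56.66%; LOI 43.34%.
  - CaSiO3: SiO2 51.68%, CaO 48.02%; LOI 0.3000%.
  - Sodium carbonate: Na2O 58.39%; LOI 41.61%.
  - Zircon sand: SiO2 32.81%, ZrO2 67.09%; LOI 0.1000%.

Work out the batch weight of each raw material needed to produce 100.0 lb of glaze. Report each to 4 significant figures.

The whole derivation carries exact precision in all steps; mid-chain values are printed, rounded to four significant figures, as written; each reported number takes just one rounding. The derived quantities, including LOI, five oxide percentages, glass mass, the yield, the totals, are computed starting from the weights on 100.0 lb of glass at full precision, as set out in either problem or answer.
Target masses of each oxide per 100.0 lb glaze:
  Na2O: 13.25% × 100.0 = 13.25 lb
  SiO2: 35.44% × 100.0 = 35.44 lb
  CaO: 32.18% × 100.0 = 32.18 lb
  ZrO2: 4.509% × 100.0 = 4.509 lb
  B2O3: 14.61% × 100.0 = 14.61 lb
Verifying the oxide balance with the batch weights as given, at the basis given (sums match the target masses up to rounding of the answer):
  Na2O: 22.69·0.5839 = 13.25 lb (target 13.25 lb)
  SiO2: 64.31·0.5168 + 6.721·0.3281 = 35.44 lb (target 35.44 lb)
  CaO: 2.316·0.5608 + 64.31·0.4802 = 32.18 lb (target 32.18 lb)
  ZrO2: 6.721·0.6709 = 4.509 lb (target 4.509 lb)
  B2O3: 25.79·0.5666 = 14.61 lb (target 14.61 lb)
The glass-mass cross-check: Σ batch − LOI loss = 99.99 lb (per-oxide target masses sum to 99.99 lb; the stated basis being 100.0 lb — any gap is answer rounding).
Summing the batch: Σ batch = 121.8 lb; LOI removed, Σ of batch·LOI: 21.84 lb; as yield: glass ÷ batch → 82.08%.

Batch per 100.0 lb glaze:
  Calcite: 2.316 lb
  H3BO3: 25.79 lb
  CaSiO3: 64.31 lb
  Sodium carbonate: 22.69 lb
  Zircon sand: 6.721 lb
Total batch = 121.8 lb; LOI loss = 21.84 lb; yield = 82.08%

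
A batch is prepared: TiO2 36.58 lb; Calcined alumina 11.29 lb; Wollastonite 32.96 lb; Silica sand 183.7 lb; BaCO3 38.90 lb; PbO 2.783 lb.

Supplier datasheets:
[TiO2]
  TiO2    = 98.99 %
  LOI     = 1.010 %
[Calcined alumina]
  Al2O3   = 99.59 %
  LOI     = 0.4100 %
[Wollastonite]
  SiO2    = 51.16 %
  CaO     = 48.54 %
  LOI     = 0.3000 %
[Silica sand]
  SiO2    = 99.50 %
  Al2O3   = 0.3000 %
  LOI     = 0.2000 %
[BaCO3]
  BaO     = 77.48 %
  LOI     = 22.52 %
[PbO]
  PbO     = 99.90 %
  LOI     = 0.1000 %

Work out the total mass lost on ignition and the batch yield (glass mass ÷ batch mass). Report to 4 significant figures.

Working values are shown (rounded to four significant digits) between the steps — every computation keeps exact precision in every operation; exactly one rounding is applied to each reported number. The derived quantities are rebuilt in exact precision (the six compositions, the totals, LOI, net glass mass, yield) from the weighed amounts for 296.6 lb of glass as written in the problem or answer text.
Each material's LOI contribution:
  TiO2: 36.58 × 0.01010 = 0.3695 lb
  Calcined alumina: 11.29 × 0.004100 = 0.04629 lb
  Wollastonite: 32.96 × 0.003000 = 0.09888 lb
  Silica sand: 183.7 × 0.002000 = 0.3674 lb
  BaCO3: 38.90 × 0.2252 = 8.760 lb
  PbO: 2.783 × 0.001000 = 0.002783 lb
Total LOI = 9.645 lb
Glass = batch − LOI = 306.2 − 9.645 = 296.6 lb

LOI loss = 9.645 lb; glass = 296.6 lb; yield = 96.85%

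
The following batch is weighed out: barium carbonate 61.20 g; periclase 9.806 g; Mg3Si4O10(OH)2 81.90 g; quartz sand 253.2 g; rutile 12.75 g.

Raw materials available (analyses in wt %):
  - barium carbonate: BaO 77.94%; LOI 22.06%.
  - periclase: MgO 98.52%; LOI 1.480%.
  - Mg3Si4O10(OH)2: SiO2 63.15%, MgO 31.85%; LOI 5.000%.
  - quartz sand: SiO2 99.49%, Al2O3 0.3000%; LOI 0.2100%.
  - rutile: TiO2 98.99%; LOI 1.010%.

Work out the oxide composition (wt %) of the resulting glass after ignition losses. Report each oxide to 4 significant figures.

Glass mass = 400.5 g (batch 418.9 − LOI 18.40).
Composition: SiO2 75.82%, BaO 11.91%, Al2O3 0.1897%, MgO 8.926%, TiO2 3.152%

Mid-chain values are printed (rounded to four significant digits) on the page — full precision is held end to end — a single rounding produces each reported figure — all derived quantities are rebuilt in full float precision (the yield, LOI, the five compositions, totals, glass mass) starting from the weights for 400.5 g of glass, precisely as stated by question or answer.
Per-oxide mass from batch:
  SiO2: 81.90·0.6315 + 253.2·0.9949 = 303.6 g
  BaO: 61.20·0.7794 = 47.70 g
  Al2O3: 253.2·0.003000 = 0.7596 g
  MgO: 9.806·0.9852 + 81.90·0.3185 = 35.75 g
  TiO2: 12.75·0.9899 = 12.62 g
LOI: 61.20·0.2206 + 9.806·0.01480 + 81.90·0.05000 + 253.2·0.002100 + 12.75·0.01010 = 18.40 g
Glass = total batch minus LOI = 418.9 − 18.40 = 400.5 g (matching Σ of the oxides)
percent share: oxide ÷ glass, ×100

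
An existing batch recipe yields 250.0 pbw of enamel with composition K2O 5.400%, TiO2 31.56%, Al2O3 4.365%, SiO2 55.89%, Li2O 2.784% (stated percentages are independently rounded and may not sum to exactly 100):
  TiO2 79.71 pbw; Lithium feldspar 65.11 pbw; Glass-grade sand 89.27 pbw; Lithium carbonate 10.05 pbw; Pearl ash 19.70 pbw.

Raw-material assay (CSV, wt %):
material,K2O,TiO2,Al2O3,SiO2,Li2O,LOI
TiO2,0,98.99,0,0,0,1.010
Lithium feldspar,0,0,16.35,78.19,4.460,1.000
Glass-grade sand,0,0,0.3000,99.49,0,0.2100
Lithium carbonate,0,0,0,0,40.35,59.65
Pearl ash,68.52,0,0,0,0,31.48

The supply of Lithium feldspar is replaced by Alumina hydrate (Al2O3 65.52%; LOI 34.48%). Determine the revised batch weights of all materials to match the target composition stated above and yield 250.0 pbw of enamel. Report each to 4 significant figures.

All arithmetic maintains full precision all the way through. Intermediates are shown, with 4-significant-figure rounding, within the worked lines. Every reported figure takes a single rounding; all derived quantities, including the five compositions, yield, ignition loss, the totals, net glass mass, are rebuilt from the weighed amounts at 250.0 pbw of glass at full float precision as given in the question or the answer.
Per-oxide target masses for 250.0 pbw enamel:
  K2O: 5.400% × 250.0 = 13.50 pbw
  TiO2: 31.56% × 250.0 = 78.90 pbw
  Al2O3: 4.365% × 250.0 = 10.91 pbw
  SiO2: 55.89% × 250.0 = 139.7 pbw
  Li2O: 2.784% × 250.0 = 6.960 pbw
A balance pass over the oxides, on the weights just shown, per the basis as stated (sum by sum, the targets are met inside rounding margins):
  K2O: 19.70·0.6852 = 13.50 pbw (target 13.50 pbw)
  TiO2: 79.71·0.9899 = 78.90 pbw (target 78.90 pbw)
  Al2O3: 16.01·0.6552 + 140.4·0.003000 = 10.91 pbw (target 10.91 pbw)
  SiO2: 140.4·0.9949 = 139.7 pbw (target 139.7 pbw)
  Li2O: 17.25·0.4035 = 6.960 pbw (target 6.960 pbw)
Glass-mass closure: batch total minus LOI = 250.0 pbw (oxide target masses add up to 250.0 pbw; versus the stated basis of 250.0 pbw — a pure rounding effect).
Whole-batch sum: Σ batch = 273.1 pbw; ignition loss, Σ(batch × LOI) = 23.11 pbw; as yield: glass ÷ batch → 91.54%.

Revised batch per 250.0 pbw enamel:
  TiO2: 79.71 pbw
  Alumina hydrate: 16.01 pbw
  Glass-grade sand: 140.4 pbw
  Lithium carbonate: 17.25 pbw
  Pearl ash: 19.70 pbw
Total batch = 273.1 pbw; LOI loss = 23.11 pbw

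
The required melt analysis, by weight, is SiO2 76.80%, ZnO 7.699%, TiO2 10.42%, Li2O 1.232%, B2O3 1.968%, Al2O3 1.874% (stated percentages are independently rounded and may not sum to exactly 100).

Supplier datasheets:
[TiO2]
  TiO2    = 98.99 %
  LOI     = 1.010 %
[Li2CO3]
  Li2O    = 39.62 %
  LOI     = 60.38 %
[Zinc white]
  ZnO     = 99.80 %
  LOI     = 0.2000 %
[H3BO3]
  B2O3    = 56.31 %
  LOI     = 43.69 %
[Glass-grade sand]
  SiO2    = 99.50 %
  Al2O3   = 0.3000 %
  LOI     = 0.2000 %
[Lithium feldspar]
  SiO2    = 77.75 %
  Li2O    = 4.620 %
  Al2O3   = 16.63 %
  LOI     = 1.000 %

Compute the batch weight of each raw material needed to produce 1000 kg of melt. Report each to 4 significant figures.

Full precision is held in every operation — working values are displayed, rounded to 4 significant digits, alongside each step — every reported figure carries a single rounding — the derived quantities are re-derived in full precision (yield, totals, net glass mass, LOI, six oxide percentages) from the weighed amounts for 1000 kg of glass as they appear in question or answer.
Per-oxide target masses for 1000 kg melt:
  SiO2: 76.80% × 1000 = 768.0 kg
  ZnO: 7.699% × 1000 = 76.99 kg
  TiO2: 10.42% × 1000 = 104.2 kg
  Li2O: 1.232% × 1000 = 12.32 kg
  B2O3: 1.968% × 1000 = 19.68 kg
  Al2O3: 1.874% × 1000 = 18.74 kg
Verifying the oxide balance with the batch weights as given, against the basis in use (delivered sums recover each target net of answer rounding effects):
  SiO2: 693.6·0.9950 + 100.2·0.7775 = 768.0 kg (target 768.0 kg)
  ZnO: 77.14·0.9980 = 76.99 kg (target 76.99 kg)
  TiO2: 105.3·0.9899 = 104.2 kg (target 104.2 kg)
  Li2O: 19.41·0.3962 + 100.2·0.04620 = 12.32 kg (target 12.32 kg)
  B2O3: 34.95·0.5631 = 19.68 kg (target 19.68 kg)
  Al2O3: 693.6·0.003000 + 100.2·0.1663 = 18.74 kg (target 18.74 kg)
Glass-mass bookkeeping: net batch after ignition = 1000 kg (oxide target masses add up to 999.9 kg; stated basis 1000 kg — deltas are rounding alone).
Adding the batch up: Σ batch = 1031 kg; LOI loss = Σ batch·LOI = 30.60 kg; yield: glass divided by total = 97.03%.

Batch per 1000 kg melt:
  TiO2: 105.3 kg
  Li2CO3: 19.41 kg
  Zinc white: 77.14 kg
  H3BO3: 34.95 kg
  Glass-grade sand: 693.6 kg
  Lithium feldspar: 100.2 kg
Total batch = 1031 kg; LOI loss = 30.60 kg; yield = 97.03%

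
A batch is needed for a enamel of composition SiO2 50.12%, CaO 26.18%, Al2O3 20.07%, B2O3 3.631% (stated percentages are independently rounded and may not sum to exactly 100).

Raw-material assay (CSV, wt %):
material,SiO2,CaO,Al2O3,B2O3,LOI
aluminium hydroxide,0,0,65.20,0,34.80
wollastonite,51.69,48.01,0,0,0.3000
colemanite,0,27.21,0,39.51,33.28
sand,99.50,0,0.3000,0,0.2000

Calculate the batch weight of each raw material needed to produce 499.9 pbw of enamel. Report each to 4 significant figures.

Batch per 499.9 pbw enamel:
  aluminium hydroxide: 153.3 pbw
  wollastonite: 246.6 pbw
  colemanite: 45.94 pbw
  sand: 123.7 pbw
Total batch = 569.5 pbw; LOI loss = 69.62 pbw; yield = 87.78%

Working values are printed, with 4-significant-figure rounding, on the page; the whole derivation holds exact precision throughout; a single rounding completes every reported number. The derived quantities, including the yield, the totals, LOI, the four compositions, net glass mass, are rebuilt from the batch weights per 499.9 pbw of glass at full precision, as quoted within the question or the answer.
Target masses of each oxide per 499.9 pbw enamel:
  SiO2: 50.12% × 499.9 = 250.5 pbw
  CaO: 26.18% × 499.9 = 130.9 pbw
  Al2O3: 20.07% × 499.9 = 100.3 pbw
  B2O3: 3.631% × 499.9 = 18.15 pbw
Balance tally, oxide-wise, from the weights as reported, relative to the basis at hand (sum by sum, the targets are met modulo rounding of the values):
  SiO2: 246.6·0.5169 + 123.7·0.9950 = 250.5 pbw (target 250.5 pbw)
  CaO: 246.6·0.4801 + 45.94·0.2721 = 130.9 pbw (target 130.9 pbw)
  Al2O3: 153.3·0.6520 + 123.7·0.003000 = 100.3 pbw (target 100.3 pbw)
  B2O3: 45.94·0.3951 = 18.15 pbw (target 18.15 pbw)
Glass-mass closure: batch total minus LOI = 499.9 pbw (the Σ of target masses is 499.9 pbw; basis as stated: 499.9 pbw — any gap is answer rounding).
Whole-batch sum: Σ batch = 569.5 pbw; LOI removed, Σ of batch·LOI: 69.62 pbw; as yield: glass ÷ batch → 87.78%.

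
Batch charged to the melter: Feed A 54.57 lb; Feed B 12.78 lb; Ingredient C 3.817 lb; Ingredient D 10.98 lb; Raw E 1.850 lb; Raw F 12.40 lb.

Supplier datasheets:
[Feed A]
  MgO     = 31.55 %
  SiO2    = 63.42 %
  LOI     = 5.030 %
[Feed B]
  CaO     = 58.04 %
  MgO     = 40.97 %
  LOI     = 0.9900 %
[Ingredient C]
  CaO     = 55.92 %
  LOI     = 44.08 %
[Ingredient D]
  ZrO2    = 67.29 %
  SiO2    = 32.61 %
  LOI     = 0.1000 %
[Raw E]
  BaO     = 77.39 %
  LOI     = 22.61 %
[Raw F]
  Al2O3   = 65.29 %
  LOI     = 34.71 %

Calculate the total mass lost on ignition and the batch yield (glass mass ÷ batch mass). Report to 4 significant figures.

All internal work maintains exact precision at every stage; working values are printed, rounded to four significant digits, between the steps; every reported result is rounded just once; derived quantities (the six compositions, the totals, glass mass, LOI, the yield) are computed at full float precision using the weight values on 87.11 lb of glass, as given in the problem or the answer.
LOI of each material in turn:
  Feed A: 54.57 × 0.05030 = 2.745 lb
  Feed B: 12.78 × 0.009900 = 0.1265 lb
  Ingredient C: 3.817 × 0.4408 = 1.683 lb
  Ingredient D: 10.98 × 0.001000 = 0.01098 lb
  Raw E: 1.850 × 0.2261 = 0.4183 lb
  Raw F: 12.40 × 0.3471 = 4.304 lb
Total LOI = 9.287 lb
Glass = batch − LOI = 96.40 − 9.287 = 87.11 lb

LOI loss = 9.287 lb; glass = 87.11 lb; yield = 90.37%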